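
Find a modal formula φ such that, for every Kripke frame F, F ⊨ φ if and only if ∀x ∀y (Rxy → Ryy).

□(□s → s)

The condition is shift-reflexivity. The T□ schema □(□s → s) defines it.
Suppose □(□s→s) is valid. Take Rxy and set V(s)={w : Ryw}. Then at y, □s holds; since □(□s→s) at x, □s→s at y, so s at y, i.e. Ryy.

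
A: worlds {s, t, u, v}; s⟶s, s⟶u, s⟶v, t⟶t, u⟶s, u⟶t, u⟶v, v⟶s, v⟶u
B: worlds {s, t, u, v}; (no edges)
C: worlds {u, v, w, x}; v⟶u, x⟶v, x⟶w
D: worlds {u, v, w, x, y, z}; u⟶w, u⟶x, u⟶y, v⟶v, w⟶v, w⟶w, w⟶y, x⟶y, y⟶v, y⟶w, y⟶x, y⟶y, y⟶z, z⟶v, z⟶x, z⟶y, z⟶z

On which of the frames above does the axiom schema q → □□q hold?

This is the axiom for a generalized confluence (Geach) condition; its first-order frame correspondent is ∀x ∀z (xR²z → ∃w (x = w ∧ z = w)).
A: fails — sR²t but s ≠ t.
B: ✓.
C: fails — xR²u but x ≠ u.
D: fails — uR²v but u ≠ v.

B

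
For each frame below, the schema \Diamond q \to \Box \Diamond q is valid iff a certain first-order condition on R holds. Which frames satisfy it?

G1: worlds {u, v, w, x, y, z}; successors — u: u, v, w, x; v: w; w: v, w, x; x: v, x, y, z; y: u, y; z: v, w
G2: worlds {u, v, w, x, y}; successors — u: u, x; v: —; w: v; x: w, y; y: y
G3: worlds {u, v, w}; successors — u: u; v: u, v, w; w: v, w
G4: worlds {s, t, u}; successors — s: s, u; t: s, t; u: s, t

none

The schema corresponds to the Euclidean property: \forall x \forall y \forall z (Rxy \wedge Rxz \to Ryz).
G1: fails — Ruv and Ruv but not Rvv.
G2: fails — Rux and Ruu but not Rxu.
G3: fails — Rvw and Rvu but not Rwu.
G4: fails — Rsu and Rsu but not Ruu.
Valid on no frame.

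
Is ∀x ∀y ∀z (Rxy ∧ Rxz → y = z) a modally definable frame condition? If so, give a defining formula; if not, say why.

Yes: it is partial functionality, defined by the CD schema ◇q → □q.
Suppose ◇q→□q is valid. Take Rxy, Rxz and set V(q)={y}. Then ◇q at x, so □q at x, so q at z, i.e. z=y.

Yes — defined by ◇q → □q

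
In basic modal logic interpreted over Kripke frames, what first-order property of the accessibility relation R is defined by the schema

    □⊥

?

□⊥ is valid iff no world has any successor (otherwise □⊥ fails at any world with one).
Conversely, any frame satisfying ∀x ∀y ¬Rxy validates the schema.
So the correspondent is emptiness of R.

emptiness of R: ∀x ∀y ¬Rxy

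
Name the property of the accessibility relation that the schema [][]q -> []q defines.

density: forall x forall y (Rxy -> exists z (Rxz & Rzy))

Suppose □□q→□q is valid. Take Rxy and set V(q)={w : xR²w}. Then □□q at x, so □q at x, so q at y, i.e. ∃z(Rxz∧Rzy).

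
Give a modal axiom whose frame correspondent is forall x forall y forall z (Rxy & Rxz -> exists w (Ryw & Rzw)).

◇□q → □◇q

The condition is convergence. The .2 schema ◇□q → □◇q defines it.
Suppose ◇□q→□◇q is valid. Take Rxy, Rxz and set V(q)={w : Ryw}. Then □q at y so ◇□q at x, so □◇q at x, so ◇q at z, giving w with Rzw and Ryw.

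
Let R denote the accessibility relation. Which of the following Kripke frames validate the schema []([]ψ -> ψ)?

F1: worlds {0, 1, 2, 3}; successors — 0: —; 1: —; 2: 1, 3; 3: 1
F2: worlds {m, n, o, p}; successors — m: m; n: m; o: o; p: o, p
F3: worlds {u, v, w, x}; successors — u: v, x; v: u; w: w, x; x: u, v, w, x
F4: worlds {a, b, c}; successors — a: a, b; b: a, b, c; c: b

The schema corresponds to shift-reflexivity: forall x forall y (Rxy -> Ryy).
F1: fails — R23 but not R33.
F2: satisfies the condition.
F3: fails — Ruv but not Rvv.
F4: fails — Rbc but not Rcc.

F2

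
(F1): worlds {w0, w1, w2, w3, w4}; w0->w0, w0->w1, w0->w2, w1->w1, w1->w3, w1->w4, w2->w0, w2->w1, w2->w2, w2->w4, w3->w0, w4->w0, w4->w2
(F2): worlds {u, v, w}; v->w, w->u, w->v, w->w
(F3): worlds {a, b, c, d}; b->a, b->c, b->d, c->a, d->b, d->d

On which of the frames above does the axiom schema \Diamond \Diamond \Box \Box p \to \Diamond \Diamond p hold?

The schema corresponds to a generalized confluence (Geach) condition: \forall x \forall y (x R^2 y \to \exists w (y R^2 w \wedge x R^2 w)).
(F1): satisfies the condition.
(F2): fails — vR²u but no t with uR²t and vR²t.
(F3): fails — bR²a but no w with aR²w and bR²w.
Valid on: (F1).

(F1)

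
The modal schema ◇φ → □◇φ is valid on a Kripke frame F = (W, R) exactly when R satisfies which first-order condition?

The Euclidean property

This schema is the 5 axiom.
Its frame correspondent is the Euclidean property — ∀x ∀y ∀z (Rxy ∧ Rxz → Ryz).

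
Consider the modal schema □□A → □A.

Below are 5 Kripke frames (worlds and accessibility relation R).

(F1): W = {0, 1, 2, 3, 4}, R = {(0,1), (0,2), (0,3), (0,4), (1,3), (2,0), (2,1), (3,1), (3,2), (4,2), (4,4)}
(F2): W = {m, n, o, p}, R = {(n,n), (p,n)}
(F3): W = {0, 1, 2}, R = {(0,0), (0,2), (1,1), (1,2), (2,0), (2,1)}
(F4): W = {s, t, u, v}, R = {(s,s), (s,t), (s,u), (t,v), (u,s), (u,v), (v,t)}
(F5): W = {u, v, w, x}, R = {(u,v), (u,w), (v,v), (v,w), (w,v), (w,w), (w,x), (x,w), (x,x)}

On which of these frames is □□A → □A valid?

(F2), (F3), (F5)

Frame correspondent (Sahlqvist): ∀x ∀y (Rxy → ∃z (Rxz ∧ Rzy)) — i.e. density.
(F1): fails — R32 but no z with R3z and Rz2.
(F2): condition met.
(F3): condition met.
(F4): fails — Ruv but no z with Ruz and Rzv.
(F5): condition met.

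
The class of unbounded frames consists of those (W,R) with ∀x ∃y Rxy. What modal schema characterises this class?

A defining formula is □q → ◇q (the D axiom).
Suppose □q→◇q is valid. At any x set V(q)=W. Then □q at x, so ◇q at x, so x has a successor.

□q → ◇q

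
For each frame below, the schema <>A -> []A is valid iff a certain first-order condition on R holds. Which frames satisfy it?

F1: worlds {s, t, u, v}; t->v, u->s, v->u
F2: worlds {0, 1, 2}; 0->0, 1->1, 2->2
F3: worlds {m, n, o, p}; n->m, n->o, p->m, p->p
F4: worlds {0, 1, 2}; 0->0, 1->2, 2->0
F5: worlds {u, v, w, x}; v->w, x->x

F1, F2, F4, F5

Frame correspondent (Sahlqvist): forall x forall y forall z (Rxy & Rxz -> y = z) — i.e. partial functionality.
F1: holds.
F2: holds.
F3: fails — n sees both m and o.
F4: holds.
F5: holds.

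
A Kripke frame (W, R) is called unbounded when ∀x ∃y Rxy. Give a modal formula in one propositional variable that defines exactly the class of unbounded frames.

□p → ◇p

This is seriality; the standard corresponding axiom is D: □p → ◇p.
Suppose □p→◇p is valid. At any x set V(p)=W. Then □p at x, so ◇p at x, so x has a successor.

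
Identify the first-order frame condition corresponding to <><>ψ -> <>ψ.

This is a form of the 4 axiom.
It corresponds to transitivity: forall x forall y forall z (Rxy & Ryz -> Rxz).

transitivity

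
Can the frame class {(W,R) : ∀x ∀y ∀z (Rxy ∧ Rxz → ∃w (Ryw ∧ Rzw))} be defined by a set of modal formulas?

Yes: it is convergence, defined by the .2 schema ◇□q → □◇q.
Suppose ◇□q→□◇q is valid. Take Rxy, Rxz and set V(q)={w : Ryw}. Then □q at y so ◇□q at x, so □◇q at x, so ◇q at z, giving w with Rzw and Ryw.

Yes — defined by ◇□q → □◇q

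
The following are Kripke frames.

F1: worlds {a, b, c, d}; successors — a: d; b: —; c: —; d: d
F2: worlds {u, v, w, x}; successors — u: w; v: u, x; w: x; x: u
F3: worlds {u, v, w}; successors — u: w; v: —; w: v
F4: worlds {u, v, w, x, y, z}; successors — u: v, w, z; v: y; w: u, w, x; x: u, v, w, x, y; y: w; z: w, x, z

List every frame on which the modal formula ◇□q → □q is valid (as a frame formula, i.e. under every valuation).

The schema corresponds to the Euclidean property: ∀x ∀y ∀z (Rxy ∧ Rxz → Ryz).
F1: holds.
F2: fails — Ruw and Ruw but not Rww.
F3: fails — Ruw and Ruw but not Rww.
F4: fails — Ruv and Ruv but not Rvv.

F1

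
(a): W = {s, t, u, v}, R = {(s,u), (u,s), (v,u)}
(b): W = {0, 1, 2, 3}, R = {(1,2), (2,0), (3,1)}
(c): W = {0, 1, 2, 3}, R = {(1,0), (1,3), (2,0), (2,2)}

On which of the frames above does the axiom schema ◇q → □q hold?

(a), (b)

This is the axiom for partial functionality; its first-order frame correspondent is ∀x ∀y ∀z (Rxy ∧ Rxz → y = z).
(a): condition met.
(b): condition met.
(c): fails — 1 sees both 0 and 3.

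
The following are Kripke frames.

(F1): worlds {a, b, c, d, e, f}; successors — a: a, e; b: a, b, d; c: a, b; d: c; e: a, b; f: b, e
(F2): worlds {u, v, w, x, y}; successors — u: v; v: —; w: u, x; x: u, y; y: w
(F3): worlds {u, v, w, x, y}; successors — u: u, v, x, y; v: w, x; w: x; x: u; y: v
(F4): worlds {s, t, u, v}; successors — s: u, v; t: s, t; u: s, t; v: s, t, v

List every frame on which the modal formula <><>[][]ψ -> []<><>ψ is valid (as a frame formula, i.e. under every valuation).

The schema corresponds to a generalized confluence (Geach) condition: forall x forall y forall z ((x R^2 y & xRz) -> exists w (y R^2 w & z R^2 w)).
(F1): holds.
(F2): fails — wR²u, wRu but no t with uR²t and uR²t.
(F3): fails — uR²w, uRy but no t with wR²t and yR²t.
(F4): holds.
Valid on: (F1), (F4).

(F1), (F4)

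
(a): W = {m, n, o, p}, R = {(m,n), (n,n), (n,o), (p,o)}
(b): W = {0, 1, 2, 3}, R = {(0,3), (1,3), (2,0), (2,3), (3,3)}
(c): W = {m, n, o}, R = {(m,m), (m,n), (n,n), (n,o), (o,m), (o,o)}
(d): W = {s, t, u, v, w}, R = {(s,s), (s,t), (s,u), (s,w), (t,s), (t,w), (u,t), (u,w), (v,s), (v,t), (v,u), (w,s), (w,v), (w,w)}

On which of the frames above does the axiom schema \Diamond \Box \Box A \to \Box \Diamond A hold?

Frame correspondent (Sahlqvist): \forall x \forall y \forall z ((xRy \wedge xRz) \to \exists w (y R^2 w \wedge zRw)) — i.e. a generalized confluence (Geach) condition.
(a): fails — nRn, nRo but no w with nR²w and oRw.
(b): ✓.
(c): ✓.
(d): ✓.
Valid on: (b), (c), (d).

(b), (c), (d)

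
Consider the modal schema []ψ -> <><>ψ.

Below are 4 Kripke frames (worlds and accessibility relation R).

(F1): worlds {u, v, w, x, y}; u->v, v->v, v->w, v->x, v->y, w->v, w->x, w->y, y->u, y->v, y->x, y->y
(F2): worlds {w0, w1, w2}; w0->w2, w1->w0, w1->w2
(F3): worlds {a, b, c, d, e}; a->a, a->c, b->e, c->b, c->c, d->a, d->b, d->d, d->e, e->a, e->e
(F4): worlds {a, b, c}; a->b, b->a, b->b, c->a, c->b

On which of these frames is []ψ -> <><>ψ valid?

Frame correspondent (Sahlqvist): forall x exists w (xRw & x R^2 w) — i.e. a generalized confluence (Geach) condition.
(F1): fails — at x but no t with xRt and xR²t.
(F2): fails — at w0 but no w with w0Rw and w0R²w.
(F3): satisfies the condition.
(F4): satisfies the condition.

(F3), (F4)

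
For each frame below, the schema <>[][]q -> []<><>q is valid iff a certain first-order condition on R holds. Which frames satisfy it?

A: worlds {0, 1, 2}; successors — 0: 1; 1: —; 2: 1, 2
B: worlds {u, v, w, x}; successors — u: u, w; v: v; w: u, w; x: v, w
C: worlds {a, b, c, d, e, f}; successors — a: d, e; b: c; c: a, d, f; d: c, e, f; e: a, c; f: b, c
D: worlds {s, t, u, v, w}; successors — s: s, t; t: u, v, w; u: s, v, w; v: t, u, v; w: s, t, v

C, D

The schema corresponds to a generalized confluence (Geach) condition: forall x forall y forall z ((xRy & xRz) -> exists w (y R^2 w & z R^2 w)).
A: fails — 0R1, 0R1 but no w with 1R²w and 1R²w.
B: fails — xRv, xRw but no t with vR²t and wR²t.
C: holds.
D: holds.
Valid on: C, D.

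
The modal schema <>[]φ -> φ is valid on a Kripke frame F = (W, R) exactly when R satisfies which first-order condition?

This schema is equivalent to the B axiom φ → □◇φ.
Its frame correspondent is symmetry — forall x forall y (Rxy -> Ryx).

Symmetry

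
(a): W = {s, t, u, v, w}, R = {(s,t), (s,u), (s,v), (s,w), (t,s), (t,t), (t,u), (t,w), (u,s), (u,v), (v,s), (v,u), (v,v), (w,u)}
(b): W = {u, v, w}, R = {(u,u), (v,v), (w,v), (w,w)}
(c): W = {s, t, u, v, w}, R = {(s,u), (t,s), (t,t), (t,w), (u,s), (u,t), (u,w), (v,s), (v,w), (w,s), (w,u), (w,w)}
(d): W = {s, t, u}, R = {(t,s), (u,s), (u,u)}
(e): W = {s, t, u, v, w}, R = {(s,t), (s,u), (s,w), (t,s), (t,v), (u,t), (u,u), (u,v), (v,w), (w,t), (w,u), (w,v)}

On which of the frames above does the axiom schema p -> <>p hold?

Frame correspondent (Sahlqvist): forall x exists w (x = w & xRw) — i.e. a generalized confluence (Geach) condition.
(a): fails — at s but no w* with s=w* and sRw*.
(b): holds.
(c): fails — at s but no w* with s=w* and sRw*.
(d): fails — at s but no w with s=w and sRw.
(e): fails — at s but no w* with s=w* and sRw*.
Valid on: (b).

(b)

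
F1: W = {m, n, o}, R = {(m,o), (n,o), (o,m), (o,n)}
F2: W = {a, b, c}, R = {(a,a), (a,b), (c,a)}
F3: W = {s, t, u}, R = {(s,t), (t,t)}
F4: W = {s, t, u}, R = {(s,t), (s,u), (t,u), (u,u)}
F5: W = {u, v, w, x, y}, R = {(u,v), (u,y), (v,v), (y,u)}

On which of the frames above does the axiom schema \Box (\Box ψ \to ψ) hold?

This is the axiom for shift-reflexivity; its first-order frame correspondent is \forall x \forall y (Rxy \to Ryy).
F1: fails — Rno but not Roo.
F2: fails — Rab but not Rbb.
F3: ✓.
F4: fails — Rst but not Rtt.
F5: fails — Ryu but not Ruu.

F3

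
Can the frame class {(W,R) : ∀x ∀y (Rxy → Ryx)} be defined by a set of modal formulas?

Definable; p → □◇p defines it

Yes: it is symmetry, defined by the B schema p → □◇p.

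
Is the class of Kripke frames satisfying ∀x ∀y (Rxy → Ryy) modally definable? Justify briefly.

The condition is shift-reflexivity. A defining modal formula is □(□q → q).
Suppose □(□q→q) is valid. Take Rxy and set V(q)={w : Ryw}. Then at y, □q holds; since □(□q→q) at x, □q→q at y, so q at y, i.e. Ryy.

Yes, by □(□q → q)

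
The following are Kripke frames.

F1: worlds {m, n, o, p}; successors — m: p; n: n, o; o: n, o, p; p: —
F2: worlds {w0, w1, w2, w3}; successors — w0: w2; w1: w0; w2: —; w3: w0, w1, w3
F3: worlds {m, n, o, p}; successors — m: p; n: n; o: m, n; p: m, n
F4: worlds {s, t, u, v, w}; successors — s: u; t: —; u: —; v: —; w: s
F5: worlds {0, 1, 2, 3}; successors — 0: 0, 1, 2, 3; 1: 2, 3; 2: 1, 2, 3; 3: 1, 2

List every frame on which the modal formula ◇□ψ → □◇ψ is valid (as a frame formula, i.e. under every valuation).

F5

This is the axiom for convergence; its first-order frame correspondent is ∀x ∀y ∀z (Rxy ∧ Rxz → ∃w (Ryw ∧ Rzw)).
F1: fails — Rmp and Rmp but p and p have no common successor.
F2: fails — Rw0w2 and Rw0w2 but w2 and w2 have no common successor.
F3: fails — Rom and Ron but m and n have no common successor.
F4: fails — Rsu and Rsu but u and u have no common successor.
F5: condition met.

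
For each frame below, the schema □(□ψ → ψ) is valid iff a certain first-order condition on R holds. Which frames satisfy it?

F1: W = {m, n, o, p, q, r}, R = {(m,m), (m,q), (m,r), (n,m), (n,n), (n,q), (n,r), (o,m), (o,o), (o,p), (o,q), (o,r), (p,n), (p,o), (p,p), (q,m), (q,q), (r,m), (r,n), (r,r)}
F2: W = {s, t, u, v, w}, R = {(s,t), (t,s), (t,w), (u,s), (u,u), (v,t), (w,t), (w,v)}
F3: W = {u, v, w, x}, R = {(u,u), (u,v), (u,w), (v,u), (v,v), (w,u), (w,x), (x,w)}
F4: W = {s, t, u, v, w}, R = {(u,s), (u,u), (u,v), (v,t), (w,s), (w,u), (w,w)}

Frame correspondent (Sahlqvist): ∀x ∀y (Rxy → Ryy) — i.e. shift-reflexivity.
F1: holds.
F2: fails — Rwt but not Rtt.
F3: fails — Rxw but not Rww.
F4: fails — Ruv but not Rvv.
Valid on: F1.

F1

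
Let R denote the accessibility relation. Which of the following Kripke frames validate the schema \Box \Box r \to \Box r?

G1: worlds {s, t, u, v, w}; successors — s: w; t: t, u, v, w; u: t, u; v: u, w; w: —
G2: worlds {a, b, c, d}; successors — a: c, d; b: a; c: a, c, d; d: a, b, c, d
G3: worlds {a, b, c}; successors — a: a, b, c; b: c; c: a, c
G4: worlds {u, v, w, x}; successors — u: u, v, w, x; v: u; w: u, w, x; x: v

This is the axiom for density; its first-order frame correspondent is \forall x \forall y (Rxy \to \exists z (Rxz \wedge Rzy)).
G1: fails — Rvw but no z with Rvz and Rzw.
G2: fails — Rba but no z with Rbz and Rza.
G3: ✓.
G4: fails — Rxv but no z with Rxz and Rzv.
Valid on: G3.

G3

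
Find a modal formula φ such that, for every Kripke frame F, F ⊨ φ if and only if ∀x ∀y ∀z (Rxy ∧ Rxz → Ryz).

The condition is the Euclidean property. The 5 schema ◇s → □◇s defines it.
Suppose ◇s→□◇s is valid. Take Rxy, Rxz and set V(s)={y}. Then ◇s at x, so □◇s at x, so ◇s at z, so some w with Rzw has s; w=y, i.e. Rzy. By symmetry of the argument, Ryz.

◇s → □◇s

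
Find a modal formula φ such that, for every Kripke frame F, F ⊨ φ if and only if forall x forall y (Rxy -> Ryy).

The condition is shift-reflexivity. The T□ schema □(□p → p) defines it.
Suppose □(□p→p) is valid. Take Rxy and set V(p)={w : Ryw}. Then at y, □p holds; since □(□p→p) at x, □p→p at y, so p at y, i.e. Ryy.

□(□p → p)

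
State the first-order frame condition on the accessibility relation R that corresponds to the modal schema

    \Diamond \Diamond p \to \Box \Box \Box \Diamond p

\forall x \forall y \forall z ((x R^2 y \wedge x R^3 z) \to \exists w (y = w \wedge zRw))

This is a Sahlqvist (Geach-type) schema ◇^2□^0p → □^3◇^1p.
First-order correspondent: \forall x \forall y \forall z ((x R^2 y \wedge x R^3 z) \to \exists w (y = w \wedge zRw)).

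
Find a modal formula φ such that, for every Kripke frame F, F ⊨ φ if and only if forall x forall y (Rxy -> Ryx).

s → □◇s

The condition is symmetry. The B schema s → □◇s defines it.
Suppose s→□◇s is valid. Take Rxy and set V(s)={x}. Then s at x, so □◇s at x, so ◇s at y, so some z with Ryz has s; z=x, i.e. Ryx.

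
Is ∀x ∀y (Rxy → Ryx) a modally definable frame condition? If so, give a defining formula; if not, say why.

Definable; p → □◇p defines it

The condition is symmetry. A defining modal formula is p → □◇p.
Suppose p→□◇p is valid. Take Rxy and set V(p)={x}. Then p at x, so □◇p at x, so ◇p at y, so some z with Ryz has p; z=x, i.e. Ryx.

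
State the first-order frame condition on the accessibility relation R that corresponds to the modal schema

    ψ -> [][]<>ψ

forall x forall z (x R^2 z -> exists w (x = w & zRw))

This is a Sahlqvist (Geach-type) schema ◇^0□^0ψ → □^2◇^1ψ.
First-order correspondent: forall x forall z (x R^2 z -> exists w (x = w & zRw)).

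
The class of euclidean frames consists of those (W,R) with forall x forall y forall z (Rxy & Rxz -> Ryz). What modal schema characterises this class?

◇s → □◇s

A defining formula is ◇s → □◇s (the 5 axiom).
Suppose ◇s→□◇s is valid. Take Rxy, Rxz and set V(s)={y}. Then ◇s at x, so □◇s at x, so ◇s at z, so some w with Rzw has s; w=y, i.e. Rzy. By symmetry of the argument, Ryz.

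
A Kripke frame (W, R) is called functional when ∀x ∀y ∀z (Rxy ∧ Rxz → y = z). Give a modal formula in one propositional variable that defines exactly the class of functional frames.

◇ψ → □ψ

The condition is partial functionality. The CD schema ◇ψ → □ψ defines it.
Suppose ◇ψ→□ψ is valid. Take Rxy, Rxz and set V(ψ)={y}. Then ◇ψ at x, so □ψ at x, so ψ at z, i.e. z=y.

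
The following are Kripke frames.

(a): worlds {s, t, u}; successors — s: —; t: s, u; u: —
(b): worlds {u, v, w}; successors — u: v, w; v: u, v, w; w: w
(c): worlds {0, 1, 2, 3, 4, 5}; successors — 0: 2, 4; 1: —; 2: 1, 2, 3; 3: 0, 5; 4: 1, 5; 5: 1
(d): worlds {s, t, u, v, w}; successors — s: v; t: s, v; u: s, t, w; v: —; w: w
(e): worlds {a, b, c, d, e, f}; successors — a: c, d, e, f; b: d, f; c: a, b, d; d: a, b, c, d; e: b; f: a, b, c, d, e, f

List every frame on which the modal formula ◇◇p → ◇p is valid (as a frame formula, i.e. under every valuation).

(a)

This is the axiom for transitivity; its first-order frame correspondent is ∀x ∀y ∀z (Rxy ∧ Ryz → Rxz).
(a): holds.
(b): fails — Ruv and Rvu but not Ruu.
(c): fails — R02 and R23 but not R03.
(d): fails — Rut and Rtv but not Ruv.
(e): fails — Rcd and Rdc but not Rcc.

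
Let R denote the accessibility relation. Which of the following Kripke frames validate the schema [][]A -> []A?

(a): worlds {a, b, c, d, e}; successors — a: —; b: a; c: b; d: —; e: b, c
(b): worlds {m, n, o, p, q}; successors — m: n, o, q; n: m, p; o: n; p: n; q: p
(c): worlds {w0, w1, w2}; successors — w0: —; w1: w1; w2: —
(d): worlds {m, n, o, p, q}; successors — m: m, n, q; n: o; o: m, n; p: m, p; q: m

(c)

Frame correspondent (Sahlqvist): forall x forall y (Rxy -> exists z (Rxz & Rzy)) — i.e. density.
(a): fails — Rec but no z with Rez and Rzc.
(b): fails — Ron but no z with Roz and Rzn.
(c): condition met.
(d): fails — Rno but no z with Rnz and Rzo.
Valid on: (c).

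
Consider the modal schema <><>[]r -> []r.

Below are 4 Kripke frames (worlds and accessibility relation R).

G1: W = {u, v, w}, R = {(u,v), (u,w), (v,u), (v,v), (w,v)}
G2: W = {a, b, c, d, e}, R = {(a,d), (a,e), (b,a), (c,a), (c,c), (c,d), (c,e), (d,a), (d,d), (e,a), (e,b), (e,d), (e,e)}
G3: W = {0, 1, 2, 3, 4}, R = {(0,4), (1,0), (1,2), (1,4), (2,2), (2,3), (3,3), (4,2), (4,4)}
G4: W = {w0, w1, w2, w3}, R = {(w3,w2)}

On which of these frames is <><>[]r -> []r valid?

G4

This is the axiom for a generalized confluence (Geach) condition; its first-order frame correspondent is forall x forall y forall z ((x R^2 y & xRz) -> exists w (yRw & z = w)).
G1: fails — uR²v, uRw but no t with vRt and w=t.
G2: fails — aR²b, aRd but no w with bRw and d=w.
G3: fails — 0R²2, 0R4 but no w with 2Rw and 4=w.
G4: satisfies the condition.
Valid on: G4.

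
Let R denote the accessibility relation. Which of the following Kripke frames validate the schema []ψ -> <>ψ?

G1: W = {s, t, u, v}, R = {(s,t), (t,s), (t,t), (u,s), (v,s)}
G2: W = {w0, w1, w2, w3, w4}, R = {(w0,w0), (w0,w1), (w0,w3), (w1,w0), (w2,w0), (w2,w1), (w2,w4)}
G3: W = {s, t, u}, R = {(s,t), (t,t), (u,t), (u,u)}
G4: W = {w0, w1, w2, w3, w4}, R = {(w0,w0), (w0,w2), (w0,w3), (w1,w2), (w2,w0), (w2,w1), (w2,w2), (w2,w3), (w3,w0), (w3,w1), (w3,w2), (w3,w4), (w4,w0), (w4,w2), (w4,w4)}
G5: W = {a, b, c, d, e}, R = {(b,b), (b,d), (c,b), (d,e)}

This is the axiom for seriality; its first-order frame correspondent is forall x exists y Rxy.
G1: satisfies the condition.
G2: fails — world w3 has no successor.
G3: satisfies the condition.
G4: satisfies the condition.
G5: fails — world a has no successor.
Valid on: G1, G3, G4.

G1, G3, G4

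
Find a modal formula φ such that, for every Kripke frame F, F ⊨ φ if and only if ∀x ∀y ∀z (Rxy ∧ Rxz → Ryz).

This is the Euclidean property; the standard corresponding axiom is 5: ◇r → □◇r.
Suppose ◇r→□◇r is valid. Take Rxy, Rxz and set V(r)={y}. Then ◇r at x, so □◇r at x, so ◇r at z, so some w with Rzw has r; w=y, i.e. Rzy. By symmetry of the argument, Ryz.

◇r → □◇r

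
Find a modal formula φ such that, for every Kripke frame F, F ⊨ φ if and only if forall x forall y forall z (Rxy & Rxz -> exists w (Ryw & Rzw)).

◇□r → □◇r

The condition is convergence. The .2 schema ◇□r → □◇r defines it.
Suppose ◇□r→□◇r is valid. Take Rxy, Rxz and set V(r)={w : Ryw}. Then □r at y so ◇□r at x, so □◇r at x, so ◇r at z, giving w with Rzw and Ryw.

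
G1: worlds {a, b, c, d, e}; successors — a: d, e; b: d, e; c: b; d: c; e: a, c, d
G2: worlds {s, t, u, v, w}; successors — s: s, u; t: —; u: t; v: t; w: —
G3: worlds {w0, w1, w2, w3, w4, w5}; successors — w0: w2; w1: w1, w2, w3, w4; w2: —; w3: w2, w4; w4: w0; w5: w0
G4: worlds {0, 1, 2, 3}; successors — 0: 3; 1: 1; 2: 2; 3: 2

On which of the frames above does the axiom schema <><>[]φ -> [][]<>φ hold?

Frame correspondent (Sahlqvist): forall x forall y forall z ((x R^2 y & x R^2 z) -> exists w (yRw & zRw)) — i.e. a generalized confluence (Geach) condition.
G1: fails — aR²a, aR²c but no w with aRw and cRw.
G2: fails — sR²s, sR²t but no w* with sRw* and tRw*.
G3: fails — w1R²w0, w1R²w2 but no w with w0Rw and w2Rw.
G4: satisfies the condition.
Valid on: G4.

G4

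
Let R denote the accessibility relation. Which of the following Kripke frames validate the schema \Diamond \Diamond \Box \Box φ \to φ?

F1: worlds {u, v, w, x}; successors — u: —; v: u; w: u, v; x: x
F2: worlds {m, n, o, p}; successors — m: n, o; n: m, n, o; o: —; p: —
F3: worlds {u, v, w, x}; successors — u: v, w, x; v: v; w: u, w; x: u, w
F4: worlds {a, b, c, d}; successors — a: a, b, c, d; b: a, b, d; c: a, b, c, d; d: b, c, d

The schema corresponds to a generalized confluence (Geach) condition: \forall x \forall y (x R^2 y \to \exists w (y R^2 w \wedge x = w)).
F1: fails — wR²u but no t with uR²t and w=t.
F2: fails — mR²o but no w with oR²w and m=w.
F3: fails — uR²v but no t with vR²t and u=t.
F4: holds.

F4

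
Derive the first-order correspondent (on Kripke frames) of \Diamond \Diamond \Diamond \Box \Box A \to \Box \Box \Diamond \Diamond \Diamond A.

\forall x \forall y \forall z ((x R^3 y \wedge x R^2 z) \to \exists w (y R^2 w \wedge z R^3 w))

This is a Sahlqvist (Geach-type) schema ◇^3□^2A → □^2◇^3A.
Minimal-valuation argument: fix x; take any y with xR^3y and any z with xR^2z. Set V(A) to the set of worlds R-reachable from y in exactly 2 steps. Then □^2A holds at y, so the antecedent holds at x; validity forces ◇^3A at z, giving a w with zR^3w and yR^2w.
First-order correspondent: \forall x \forall y \forall z ((x R^3 y \wedge x R^2 z) \to \exists w (y R^2 w \wedge z R^3 w)).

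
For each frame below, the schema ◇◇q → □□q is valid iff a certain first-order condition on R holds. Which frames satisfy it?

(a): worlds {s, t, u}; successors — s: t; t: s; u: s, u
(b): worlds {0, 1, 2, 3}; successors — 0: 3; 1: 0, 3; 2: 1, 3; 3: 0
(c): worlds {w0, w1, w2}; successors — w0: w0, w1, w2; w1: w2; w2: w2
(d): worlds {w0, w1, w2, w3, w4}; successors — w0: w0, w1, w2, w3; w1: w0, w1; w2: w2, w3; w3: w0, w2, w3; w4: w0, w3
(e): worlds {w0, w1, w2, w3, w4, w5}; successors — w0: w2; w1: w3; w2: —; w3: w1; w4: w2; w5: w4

This is the axiom for a generalized confluence (Geach) condition; its first-order frame correspondent is ∀x ∀y ∀z ((xR²y ∧ xR²z) → ∃w (y = w ∧ z = w)).
(a): fails — uR²s, uR²t but s ≠ t.
(b): fails — 1R²0, 1R²3 but 0 ≠ 3.
(c): fails — w0R²w0, w0R²w1 but w0 ≠ w1.
(d): fails — w0R²w0, w0R²w1 but w0 ≠ w1.
(e): ✓.

(e)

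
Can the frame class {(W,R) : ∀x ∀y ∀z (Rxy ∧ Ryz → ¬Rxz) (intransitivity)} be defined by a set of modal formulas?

No

Any modally definable frame class is closed under surjective bounded morphisms.
The 7-cycle (worlds w0,w1,w2,w3,w4,w5,w6 with w0→w1→w2→w3→w4→w5→w6→w0) is intransitive. Mapping every world to a single reflexive point • is a surjective bounded morphism; the reflexive point is not intransitive (R••∧R•• but R••).
So no modal formula (or set of formulas) defines exactly the intransitive frames.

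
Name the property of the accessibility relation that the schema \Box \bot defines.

This schema is the Ver axiom.
It corresponds to emptiness of R: \forall x \forall y \neg Rxy.

Emptiness of R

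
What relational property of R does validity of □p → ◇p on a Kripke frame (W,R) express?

seriality

This schema is the D axiom.
Its frame correspondent is seriality — ∀x ∃y Rxy.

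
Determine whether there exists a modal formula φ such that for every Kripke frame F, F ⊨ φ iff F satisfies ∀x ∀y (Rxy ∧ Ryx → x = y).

No — not modally definable

If a class were modally definable it would be closed under surjective bounded morphisms (Goldblatt–Thomason).
The 8-cycle (worlds s,t,u,v,w,x,y,z with s→t→u→v→w→x→y→z→s) is antisymmetric. Sending even-indexed worlds to a and odd-indexed worlds to b is a surjective bounded morphism onto the two-world frame with a↔b, which is not antisymmetric.
Hence antisymmetry is not modally definable.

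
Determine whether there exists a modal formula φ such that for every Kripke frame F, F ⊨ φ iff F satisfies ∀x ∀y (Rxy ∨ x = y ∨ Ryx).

Any modally definable frame class is closed under disjoint unions.
Take 3 disjoint single-world reflexive frames: each is trivially connected, but their disjoint union has 3 worlds with no edge between distinct components, so it is not connected.
So the class is not modally definable.

No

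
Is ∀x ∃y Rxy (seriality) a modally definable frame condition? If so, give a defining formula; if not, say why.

The condition is seriality. A defining modal formula is □p → ◇p.
Suppose □p→◇p is valid. At any x set V(p)=W. Then □p at x, so ◇p at x, so x has a successor.

Definable; □p → ◇p defines it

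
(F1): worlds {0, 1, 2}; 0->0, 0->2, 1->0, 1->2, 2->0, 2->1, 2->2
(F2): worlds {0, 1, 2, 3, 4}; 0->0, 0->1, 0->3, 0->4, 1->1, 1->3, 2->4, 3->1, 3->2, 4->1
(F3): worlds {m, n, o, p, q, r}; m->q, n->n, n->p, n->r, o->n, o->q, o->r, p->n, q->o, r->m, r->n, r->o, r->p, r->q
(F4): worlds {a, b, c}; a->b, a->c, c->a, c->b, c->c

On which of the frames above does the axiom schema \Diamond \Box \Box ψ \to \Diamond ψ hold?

(F1), (F3)

This is the axiom for a generalized confluence (Geach) condition; its first-order frame correspondent is \forall x \forall y (xRy \to \exists w (y R^2 w \wedge xRw)).
(F1): holds.
(F2): fails — 2R4 but no w with 4R²w and 2Rw.
(F3): holds.
(F4): fails — aRb but no w with bR²w and aRw.
Valid on: (F1), (F3).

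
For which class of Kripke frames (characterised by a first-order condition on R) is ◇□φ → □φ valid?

the Euclidean property: ∀x ∀y ∀z (Rxy ∧ Rxz → Ryz)

Equivalently (dual form): ◇φ → □◇φ.
Suppose ◇φ→□◇φ is valid. Take Rxy, Rxz and set V(φ)={y}. Then ◇φ at x, so □◇φ at x, so ◇φ at z, so some w with Rzw has φ; w=y, i.e. Rzy. By symmetry of the argument, Ryz.
Conversely, any frame satisfying ∀x ∀y ∀z (Rxy ∧ Rxz → Ryz) validates the schema.
So the correspondent is the Euclidean property.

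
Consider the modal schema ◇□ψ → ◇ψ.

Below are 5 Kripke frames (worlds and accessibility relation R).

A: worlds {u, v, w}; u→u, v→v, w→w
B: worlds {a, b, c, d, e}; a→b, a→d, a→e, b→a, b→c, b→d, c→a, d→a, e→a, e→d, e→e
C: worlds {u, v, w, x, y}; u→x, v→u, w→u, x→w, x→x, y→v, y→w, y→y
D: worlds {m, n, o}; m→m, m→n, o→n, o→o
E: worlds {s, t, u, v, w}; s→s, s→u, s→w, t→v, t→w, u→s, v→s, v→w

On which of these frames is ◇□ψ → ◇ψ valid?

Frame correspondent (Sahlqvist): ∀x ∀y (xRy → ∃w (yRw ∧ xRw)) — i.e. a generalized confluence (Geach) condition.
A: ✓.
B: fails — aRd but no w with dRw and aRw.
C: fails — vRu but no t with uRt and vRt.
D: fails — mRn but no w with nRw and mRw.
E: fails — sRw but no w* with wRw* and sRw*.
Valid on: A.

A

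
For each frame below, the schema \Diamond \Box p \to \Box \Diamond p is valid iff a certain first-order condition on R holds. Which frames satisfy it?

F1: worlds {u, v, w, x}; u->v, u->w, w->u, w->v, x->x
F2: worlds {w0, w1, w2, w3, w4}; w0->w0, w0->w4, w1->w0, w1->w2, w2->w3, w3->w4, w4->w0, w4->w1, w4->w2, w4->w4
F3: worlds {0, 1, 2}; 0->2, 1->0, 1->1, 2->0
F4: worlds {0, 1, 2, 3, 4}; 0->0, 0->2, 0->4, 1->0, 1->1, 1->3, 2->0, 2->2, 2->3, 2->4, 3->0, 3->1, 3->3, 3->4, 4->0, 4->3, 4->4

The schema corresponds to convergence: \forall x \forall y \forall z (Rxy \wedge Rxz \to \exists w (Ryw \wedge Rzw)).
F1: fails — Ruv and Ruv but v and v have no common successor.
F2: fails — Rw1w2 and Rw1w0 but w2 and w0 have no common successor.
F3: fails — R10 and R11 but 0 and 1 have no common successor.
F4: holds.

F4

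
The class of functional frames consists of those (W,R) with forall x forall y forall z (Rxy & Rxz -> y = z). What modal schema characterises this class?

◇p → □p

A defining formula is ◇p → □p (the CD axiom).
Suppose ◇p→□p is valid. Take Rxy, Rxz and set V(p)={y}. Then ◇p at x, so □p at x, so p at z, i.e. z=y.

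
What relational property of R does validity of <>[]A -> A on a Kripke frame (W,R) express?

symmetry: forall x forall y (Rxy -> Ryx)

This is frame-equivalent to A → □◇A (substitute ¬A for A and contrapose).
Suppose A→□◇A is valid. Take Rxy and set V(A)={x}. Then A at x, so □◇A at x, so ◇A at y, so some z with Ryz has A; z=x, i.e. Ryx.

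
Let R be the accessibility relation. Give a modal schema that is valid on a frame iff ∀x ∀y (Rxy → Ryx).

This is symmetry; the standard corresponding axiom is B: r → □◇r.

r → □◇r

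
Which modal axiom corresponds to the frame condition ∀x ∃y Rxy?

□p → ◇p

This is seriality; the standard corresponding axiom is D: □p → ◇p.
Suppose □p→◇p is valid. At any x set V(p)=W. Then □p at x, so ◇p at x, so x has a successor.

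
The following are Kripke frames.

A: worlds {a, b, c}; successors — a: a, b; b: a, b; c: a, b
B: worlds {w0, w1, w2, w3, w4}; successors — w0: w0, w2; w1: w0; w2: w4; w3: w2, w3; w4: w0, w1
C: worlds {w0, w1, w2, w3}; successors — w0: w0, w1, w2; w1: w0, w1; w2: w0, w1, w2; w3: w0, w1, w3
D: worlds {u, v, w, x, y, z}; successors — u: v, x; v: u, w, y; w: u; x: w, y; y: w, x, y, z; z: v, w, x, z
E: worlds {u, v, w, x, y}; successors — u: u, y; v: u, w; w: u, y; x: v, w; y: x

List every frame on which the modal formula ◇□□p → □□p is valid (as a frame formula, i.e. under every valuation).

The schema corresponds to a generalized confluence (Geach) condition: ∀x ∀y ∀z ((xRy ∧ xR²z) → ∃w (yR²w ∧ z = w)).
A: satisfies the condition.
B: fails — w0Rw2, w0R²w2 but no w with w2R²w and w2=w.
C: fails — w3Rw0, w3R²w3 but no w with w0R²w and w3=w.
D: fails — vRu, vR²v but no t with uR²t and v=t.
E: fails — uRy, uR²u but no t with yR²t and u=t.
Valid on: A.

A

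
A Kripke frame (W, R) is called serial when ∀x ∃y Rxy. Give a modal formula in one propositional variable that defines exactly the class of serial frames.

□r → ◇r

The condition is seriality. The D schema □r → ◇r defines it.
Suppose □r→◇r is valid. At any x set V(r)=W. Then □r at x, so ◇r at x, so x has a successor.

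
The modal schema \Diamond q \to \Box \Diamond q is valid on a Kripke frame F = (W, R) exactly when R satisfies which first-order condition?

the Euclidean property

This is the 5 axiom.
Its frame correspondent is the Euclidean property — \forall x \forall y \forall z (Rxy \wedge Rxz \to Ryz).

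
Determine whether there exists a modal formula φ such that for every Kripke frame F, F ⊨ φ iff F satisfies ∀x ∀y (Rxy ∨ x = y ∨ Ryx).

Not modally definable

Modal frame validity is preserved under disjoint unions.
Take 4 disjoint single-world reflexive frames: each is trivially connected, but their disjoint union has 4 worlds with no edge between distinct components, so it is not connected.
So no modal formula (or set of formulas) defines exactly the connected frames.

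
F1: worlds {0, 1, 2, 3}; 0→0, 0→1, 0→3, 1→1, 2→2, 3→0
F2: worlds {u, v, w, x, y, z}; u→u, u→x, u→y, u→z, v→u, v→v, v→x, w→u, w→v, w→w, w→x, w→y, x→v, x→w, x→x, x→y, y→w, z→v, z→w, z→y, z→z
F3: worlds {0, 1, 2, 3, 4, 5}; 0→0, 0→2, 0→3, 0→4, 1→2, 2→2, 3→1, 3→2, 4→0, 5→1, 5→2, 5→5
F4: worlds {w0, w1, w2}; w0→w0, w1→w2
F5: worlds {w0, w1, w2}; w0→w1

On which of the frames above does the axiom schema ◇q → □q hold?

F4, F5

Frame correspondent (Sahlqvist): ∀x ∀y ∀z (Rxy ∧ Rxz → y = z) — i.e. partial functionality.
F1: fails — 0 sees both 0 and 1.
F2: fails — u sees both u and x.
F3: fails — 0 sees both 0 and 2.
F4: satisfies the condition.
F5: satisfies the condition.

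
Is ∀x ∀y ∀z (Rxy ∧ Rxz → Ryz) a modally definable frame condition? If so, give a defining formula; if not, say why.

Yes: it is the Euclidean property, defined by the 5 schema ◇q → □◇q.
Suppose ◇q→□◇q is valid. Take Rxy, Rxz and set V(q)={y}. Then ◇q at x, so □◇q at x, so ◇q at z, so some w with Rzw has q; w=y, i.e. Rzy. By symmetry of the argument, Ryz.

Definable; ◇q → □◇q defines it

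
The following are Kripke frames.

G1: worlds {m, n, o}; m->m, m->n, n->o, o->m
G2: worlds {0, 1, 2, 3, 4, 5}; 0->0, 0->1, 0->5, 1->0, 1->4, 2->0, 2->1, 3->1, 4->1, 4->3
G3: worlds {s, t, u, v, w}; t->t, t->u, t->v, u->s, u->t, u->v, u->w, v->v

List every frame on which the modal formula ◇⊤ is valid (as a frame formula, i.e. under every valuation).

This is the axiom for seriality; its first-order frame correspondent is ∀x ∃y Rxy.
G1: ✓.
G2: fails — world 5 has no successor.
G3: fails — world s has no successor.
Valid on: G1.

G1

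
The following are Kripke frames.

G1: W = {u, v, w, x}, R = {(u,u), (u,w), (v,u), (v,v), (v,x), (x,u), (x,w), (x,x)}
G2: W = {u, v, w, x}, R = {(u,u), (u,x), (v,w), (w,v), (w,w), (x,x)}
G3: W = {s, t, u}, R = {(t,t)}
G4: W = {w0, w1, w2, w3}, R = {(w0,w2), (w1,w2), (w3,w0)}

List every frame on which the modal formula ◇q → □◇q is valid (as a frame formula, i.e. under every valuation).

Frame correspondent (Sahlqvist): ∀x ∀y ∀z (Rxy ∧ Rxz → Ryz) — i.e. the Euclidean property.
G1: fails — Ruw and Ruw but not Rww.
G2: fails — Rux and Ruu but not Rxu.
G3: ✓.
G4: fails — Rw0w2 and Rw0w2 but not Rw2w2.
Valid on: G3.

G3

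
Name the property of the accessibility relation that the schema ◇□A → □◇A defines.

convergence

Suppose ◇□A→□◇A is valid. Take Rxy, Rxz and set V(A)={w : Ryw}. Then □A at y so ◇□A at x, so □◇A at x, so ◇A at z, giving w with Rzw and Ryw.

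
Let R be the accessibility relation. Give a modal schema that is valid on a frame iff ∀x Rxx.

□q → q

The condition is reflexivity. The T schema □q → q defines it.
Suppose □q→q is valid. At any x set V(q)={w : Rxw}. Then □q holds at x, so q holds at x, i.e. Rxx.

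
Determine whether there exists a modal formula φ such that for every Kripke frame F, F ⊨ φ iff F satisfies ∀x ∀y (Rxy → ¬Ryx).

Any modally definable frame class is closed under surjective bounded morphisms.
The 4-cycle (worlds a,b,c,d with a→b→c→d→a) is asymmetric. Mapping every world to a single reflexive point • is a surjective bounded morphism, and the reflexive point is not asymmetric (R•• but asymmetry requires ¬R••).
So the class is not modally definable.

Not modally definable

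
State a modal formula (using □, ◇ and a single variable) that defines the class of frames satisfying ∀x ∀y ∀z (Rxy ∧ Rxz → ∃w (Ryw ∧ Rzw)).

◇□q → □◇q

A defining formula is ◇□q → □◇q (the .2 axiom).
Suppose ◇□q→□◇q is valid. Take Rxy, Rxz and set V(q)={w : Ryw}. Then □q at y so ◇□q at x, so □◇q at x, so ◇q at z, giving w with Rzw and Ryw.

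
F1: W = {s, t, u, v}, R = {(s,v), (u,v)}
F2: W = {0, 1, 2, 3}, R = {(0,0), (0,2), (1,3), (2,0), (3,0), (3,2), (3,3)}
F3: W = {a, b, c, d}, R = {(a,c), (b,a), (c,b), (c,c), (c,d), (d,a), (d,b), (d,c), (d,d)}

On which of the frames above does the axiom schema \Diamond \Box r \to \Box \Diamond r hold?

Frame correspondent (Sahlqvist): \forall x \forall y \forall z (Rxy \wedge Rxz \to \exists w (Ryw \wedge Rzw)) — i.e. convergence.
F1: fails — Rsv and Rsv but v and v have no common successor.
F2: holds.
F3: fails — Rcc and Rcb but c and b have no common successor.

F2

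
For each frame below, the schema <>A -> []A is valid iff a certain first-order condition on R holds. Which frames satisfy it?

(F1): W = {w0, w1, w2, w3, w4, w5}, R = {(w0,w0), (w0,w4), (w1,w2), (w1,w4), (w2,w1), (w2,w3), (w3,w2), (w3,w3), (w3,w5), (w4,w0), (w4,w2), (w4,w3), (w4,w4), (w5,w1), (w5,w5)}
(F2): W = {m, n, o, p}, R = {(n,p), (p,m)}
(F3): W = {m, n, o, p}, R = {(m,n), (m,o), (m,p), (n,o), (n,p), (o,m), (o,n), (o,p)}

The schema corresponds to partial functionality: forall x forall y forall z (Rxy & Rxz -> y = z).
(F1): fails — w0 sees both w0 and w4.
(F2): holds.
(F3): fails — m sees both n and o.
Valid on: (F2).

(F2)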